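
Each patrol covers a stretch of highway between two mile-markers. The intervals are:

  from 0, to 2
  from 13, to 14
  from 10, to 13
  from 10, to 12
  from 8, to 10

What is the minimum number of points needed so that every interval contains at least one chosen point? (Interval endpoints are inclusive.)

Sorted: [0,2] [8,10] [10,12] [10,13] [13,14]
{[0,2]} hit by 2; {[8,10],[10,12],[10,13]} hit by 10; {[13,14]} hit by 14.
Points: 2, 10, 14 (3 total).

3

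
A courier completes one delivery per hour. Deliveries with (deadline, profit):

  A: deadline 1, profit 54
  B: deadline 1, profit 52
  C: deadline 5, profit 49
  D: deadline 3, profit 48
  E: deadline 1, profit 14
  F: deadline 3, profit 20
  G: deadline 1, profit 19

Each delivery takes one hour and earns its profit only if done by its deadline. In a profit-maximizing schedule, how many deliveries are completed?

4

Profit order: A=54 B=52 C=49 D=48 F=20 G=19 E=14
Assign: A→slot 1, B skipped, C→slot 5, D→slot 3, F→slot 2, G skipped, E skipped.
Slots: [1:A] [2:F] [3:D] [5:C]
4 of 7 scheduled.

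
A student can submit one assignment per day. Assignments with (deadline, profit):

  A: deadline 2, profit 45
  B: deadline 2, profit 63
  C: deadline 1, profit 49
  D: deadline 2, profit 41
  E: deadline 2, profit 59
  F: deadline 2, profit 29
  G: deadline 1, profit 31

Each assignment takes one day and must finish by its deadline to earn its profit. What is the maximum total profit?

122

By profit: B(d2,63), E(d2,59), C(d1,49), A(d2,45), D(d2,41), G(d1,31), F(d2,29)
B→slot 2; E→slot 1; C skipped; A skipped; D skipped; G skipped; F skipped.
Profit = 59 + 63 = 122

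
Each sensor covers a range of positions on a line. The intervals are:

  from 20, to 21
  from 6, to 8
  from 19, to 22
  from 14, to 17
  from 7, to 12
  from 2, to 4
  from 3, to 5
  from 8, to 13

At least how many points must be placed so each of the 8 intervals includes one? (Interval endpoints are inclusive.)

By right end: [2,4]  [3,5]  [6,8]  [7,12]  [8,13]  [14,17]  [20,21]  [19,22]
[2,4] uncovered → point at 4; [6,8] uncovered → point at 8; [14,17] uncovered → point at 17; [20,21] uncovered → point at 21.
Points: 4, 8, 17, 21 (4 total).

4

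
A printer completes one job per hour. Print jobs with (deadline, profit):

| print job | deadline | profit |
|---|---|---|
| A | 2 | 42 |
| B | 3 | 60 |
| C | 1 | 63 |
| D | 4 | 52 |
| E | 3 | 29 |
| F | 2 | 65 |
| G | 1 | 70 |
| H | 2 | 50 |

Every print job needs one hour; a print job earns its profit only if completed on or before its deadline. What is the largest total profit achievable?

247

By profit: G(d1,70), F(d2,65), C(d1,63), B(d3,60), D(d4,52), H(d2,50), A(d2,42), E(d3,29)
G→slot 1; F→slot 2; C skipped; B→slot 3; D→slot 4; H skipped; A skipped; E skipped.
Profit = 70 + 65 + 60 + 52 = 247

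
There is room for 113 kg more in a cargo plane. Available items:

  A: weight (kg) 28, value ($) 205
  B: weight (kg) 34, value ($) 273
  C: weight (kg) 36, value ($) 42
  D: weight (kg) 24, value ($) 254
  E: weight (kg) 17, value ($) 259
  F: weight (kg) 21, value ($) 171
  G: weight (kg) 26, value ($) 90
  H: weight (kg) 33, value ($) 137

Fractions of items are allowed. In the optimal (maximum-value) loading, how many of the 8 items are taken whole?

Ratios (sorted): E 15.24, D 10.58, F 8.14, B 8.03, A 7.32, H 4.15, G 3.46, C 1.17
take E (17 @ 259); take D (24 @ 254); take F (21 @ 171); take B (34 @ 273); take 17/28 of A → 124.46. Capacity used 113/113.
4 item(s) taken whole; one partial (take 17/28 of A).

4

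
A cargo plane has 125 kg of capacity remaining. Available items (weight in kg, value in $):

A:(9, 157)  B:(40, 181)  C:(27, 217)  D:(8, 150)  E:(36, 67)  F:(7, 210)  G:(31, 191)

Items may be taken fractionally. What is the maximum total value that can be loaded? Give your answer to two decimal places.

1111.58

Sort by value per unit weight and fill in that order.
Ratios (sorted): F 30.00, D 18.75, A 17.44, C 8.04, G 6.16, B 4.53, E 1.86
take F (7 @ 210); take D (8 @ 150); take A (9 @ 157); take C (27 @ 217); take G (31 @ 191); take B (40 @ 181); take 3/36 of E → 5.58. Capacity used 125/125.
Total value = 1111.58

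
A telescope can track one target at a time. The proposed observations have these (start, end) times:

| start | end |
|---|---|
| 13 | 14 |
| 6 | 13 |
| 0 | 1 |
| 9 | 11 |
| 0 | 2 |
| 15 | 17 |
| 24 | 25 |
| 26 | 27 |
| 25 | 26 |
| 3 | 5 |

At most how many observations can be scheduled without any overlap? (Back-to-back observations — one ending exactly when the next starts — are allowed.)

By end time: (0,1), (0,2), (3,5), (9,11), (6,13), (13,14), (15,17), (24,25), (25,26), (26,27).
Pick (0,1); next start ≥ 1 → (3,5); next start ≥ 5 → (9,11); next start ≥ 11 → (13,14); next start ≥ 14 → (15,17); next start ≥ 17 → (24,25); next start ≥ 25 → (25,26); next start ≥ 26 → (26,27).
Selected 8 observations.

8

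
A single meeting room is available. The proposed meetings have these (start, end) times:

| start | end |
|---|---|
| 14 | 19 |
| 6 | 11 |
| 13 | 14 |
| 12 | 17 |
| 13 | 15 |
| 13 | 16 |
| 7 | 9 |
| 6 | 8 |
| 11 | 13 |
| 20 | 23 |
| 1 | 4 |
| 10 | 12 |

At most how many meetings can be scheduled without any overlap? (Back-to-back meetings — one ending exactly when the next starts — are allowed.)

6

Order by finish time; keep every interval that doesn't clash with the previous kept one.
Sorted by end: (1,4)  (6,8)  (7,9)  (6,11)  (10,12)  (11,13)  (13,14)  (13,15)  (13,16)  (12,17)  (14,19)  (20,23)
take (1,4); take (6,8); take (10,12); take (13,14); skip (13,16); take (14,19); take (20,23).
Selected 6 meetings.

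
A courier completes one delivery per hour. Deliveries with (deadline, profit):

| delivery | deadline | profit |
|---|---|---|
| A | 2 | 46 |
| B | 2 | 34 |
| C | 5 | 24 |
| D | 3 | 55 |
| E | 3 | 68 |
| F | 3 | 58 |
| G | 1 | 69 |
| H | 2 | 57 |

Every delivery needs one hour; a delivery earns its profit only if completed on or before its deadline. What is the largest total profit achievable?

By profit: G(d1,69), E(d3,68), F(d3,58), H(d2,57), D(d3,55), A(d2,46), B(d2,34), C(d5,24)
G→slot 1; E→slot 3; F→slot 2; H skipped; D skipped; A skipped; B skipped; C→slot 5.
Profit = 69 + 58 + 68 + 24 = 219

219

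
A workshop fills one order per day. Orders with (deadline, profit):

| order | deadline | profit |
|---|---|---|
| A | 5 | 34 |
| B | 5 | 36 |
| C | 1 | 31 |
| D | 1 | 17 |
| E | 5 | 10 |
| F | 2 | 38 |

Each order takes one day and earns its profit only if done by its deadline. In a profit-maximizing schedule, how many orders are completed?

5

Profit order: F=38 B=36 A=34 C=31 D=17 E=10
Assign: F→slot 2, B→slot 5, A→slot 4, C→slot 1, D skipped, E→slot 3.
Slots: [1:C] [2:F] [3:E] [4:A] [5:B]
5 of 6 scheduled.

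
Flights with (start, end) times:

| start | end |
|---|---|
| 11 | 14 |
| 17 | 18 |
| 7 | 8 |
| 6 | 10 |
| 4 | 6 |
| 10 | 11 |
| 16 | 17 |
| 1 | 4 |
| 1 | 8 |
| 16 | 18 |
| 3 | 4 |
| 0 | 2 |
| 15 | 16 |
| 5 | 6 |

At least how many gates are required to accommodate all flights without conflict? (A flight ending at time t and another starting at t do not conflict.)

starts: [0, 1, 1, 3, 4, 5, 6, 7, 10, 11, 15, 16, 16, 17]
ends:   [2, 4, 4, 6, 6, 8, 8, 10, 11, 14, 16, 17, 18, 18]
s0→1 s1→2 s1→3  — peak 3.

3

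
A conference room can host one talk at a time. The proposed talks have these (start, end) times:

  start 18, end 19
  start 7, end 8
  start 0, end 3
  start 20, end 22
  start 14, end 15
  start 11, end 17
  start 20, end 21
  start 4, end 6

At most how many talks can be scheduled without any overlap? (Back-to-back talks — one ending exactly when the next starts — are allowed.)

Sorted by end: (0,3)  (4,6)  (7,8)  (14,15)  (11,17)  (18,19)  (20,21)  (20,22)
take (0,3); take (4,6); take (7,8); take (14,15); take (18,19); take (20,21); skip (20,22).
Selected 6 talks.

6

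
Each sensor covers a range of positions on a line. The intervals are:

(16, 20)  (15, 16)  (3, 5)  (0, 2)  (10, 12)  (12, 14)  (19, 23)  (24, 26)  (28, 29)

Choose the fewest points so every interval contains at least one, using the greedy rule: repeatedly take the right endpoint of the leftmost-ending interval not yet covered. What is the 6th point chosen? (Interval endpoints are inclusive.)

26

Sort by right endpoint; whenever an interval is uncovered, place a point at its right end.
Sorted: [0,2] [3,5] [10,12] [12,14] [15,16] [16,20] [19,23] [24,26] [28,29]
{[0,2]} hit by 2; {[3,5]} hit by 5; {[10,12],[12,14]} hit by 12; {[15,16],[16,20]} hit by 16; {[19,23]} hit by 23; {[24,26]} hit by 26; {[28,29]} hit by 29.
Points: 2, 5, 12, 16, 23, 26, 29 (7 total).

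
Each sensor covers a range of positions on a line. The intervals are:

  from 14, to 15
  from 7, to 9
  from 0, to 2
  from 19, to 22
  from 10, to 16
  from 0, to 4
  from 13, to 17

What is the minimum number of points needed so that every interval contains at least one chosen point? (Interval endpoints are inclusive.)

Process intervals by earliest right end; each time one isn't hit yet, stab at its right endpoint.
By right end: [0,2]  [0,4]  [7,9]  [14,15]  [10,16]  [13,17]  [19,22]
[0,2] uncovered → point at 2; [7,9] uncovered → point at 9; [14,15] uncovered → point at 15; [19,22] uncovered → point at 22.
Points: 2, 9, 15, 22 (4 total).

4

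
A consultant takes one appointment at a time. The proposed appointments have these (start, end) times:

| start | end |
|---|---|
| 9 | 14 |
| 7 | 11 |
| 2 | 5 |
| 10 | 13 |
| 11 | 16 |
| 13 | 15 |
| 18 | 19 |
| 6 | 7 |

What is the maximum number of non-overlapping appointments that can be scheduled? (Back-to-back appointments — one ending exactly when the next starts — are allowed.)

Sorted by end: (2,5)  (6,7)  (7,11)  (10,13)  (9,14)  (13,15)  (11,16)  (18,19)
take (2,5); take (6,7); take (7,11); take (13,15); skip (11,16); take (18,19).
Selected 5 appointments.

5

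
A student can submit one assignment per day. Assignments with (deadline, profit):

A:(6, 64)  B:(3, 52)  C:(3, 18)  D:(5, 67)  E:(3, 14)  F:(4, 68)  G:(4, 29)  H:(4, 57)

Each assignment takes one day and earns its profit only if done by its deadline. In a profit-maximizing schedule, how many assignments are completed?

Profit order: F=68 D=67 A=64 H=57 B=52 G=29 C=18 E=14
Assign: F→slot 4, D→slot 5, A→slot 6, H→slot 3, B→slot 2, G→slot 1, C skipped, E skipped.
Slots: [1:G] [2:B] [3:H] [4:F] [5:D] [6:A]
6 of 8 scheduled.

6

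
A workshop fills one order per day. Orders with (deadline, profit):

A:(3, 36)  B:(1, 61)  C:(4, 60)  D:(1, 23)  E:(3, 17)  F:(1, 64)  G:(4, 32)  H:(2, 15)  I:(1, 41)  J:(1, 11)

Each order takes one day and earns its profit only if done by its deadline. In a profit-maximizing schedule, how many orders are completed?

4

By profit: F(d1,64), B(d1,61), C(d4,60), I(d1,41), A(d3,36), G(d4,32), D(d1,23), E(d3,17), H(d2,15), J(d1,11)
F→slot 1; B skipped; C→slot 4; I skipped; A→slot 3; G→slot 2; D skipped; E skipped; H skipped; J skipped.
4 of 10 scheduled.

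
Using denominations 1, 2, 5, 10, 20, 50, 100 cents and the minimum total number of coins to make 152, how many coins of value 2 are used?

152 = 1×100 + 1×50 + 1×2
Count of 2: 1

1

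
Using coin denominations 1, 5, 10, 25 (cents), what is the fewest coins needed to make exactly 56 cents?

4

Greedy: take as many of the largest coin as possible, then repeat with the remainder.
56 − 2×25→6 − 1×5→1 − 1×1→0
Total coins = 2 + 1 + 1 = 4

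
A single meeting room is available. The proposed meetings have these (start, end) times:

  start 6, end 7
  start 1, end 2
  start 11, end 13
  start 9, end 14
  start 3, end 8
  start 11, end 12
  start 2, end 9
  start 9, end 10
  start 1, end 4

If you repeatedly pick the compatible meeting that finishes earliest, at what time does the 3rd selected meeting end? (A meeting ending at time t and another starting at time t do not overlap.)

10

Order by finish time; keep every interval that doesn't clash with the previous kept one.
Sorted by end: (1,2)  (1,4)  (6,7)  (3,8)  (2,9)  (9,10)  (11,12)  (11,13)  (9,14)
take (1,2); skip (1,4); take (6,7); skip (2,9); take (9,10); take (11,12).
Selected: (1,2) (6,7) (9,10) (11,12)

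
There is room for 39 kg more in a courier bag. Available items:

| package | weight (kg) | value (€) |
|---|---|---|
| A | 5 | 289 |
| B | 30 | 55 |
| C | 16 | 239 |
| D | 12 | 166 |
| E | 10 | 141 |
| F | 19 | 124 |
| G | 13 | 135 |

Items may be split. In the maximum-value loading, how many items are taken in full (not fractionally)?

3

Sort by value per unit weight and fill in that order.
Ratios (sorted): A 57.80, C 14.94, E 14.10, D 13.83, G 10.38, F 6.53, B 1.83
take A (5 @ 289); take C (16 @ 239); take E (10 @ 141); take 8/12 of D → 110.67. Capacity used 39/39.
3 item(s) taken whole; one partial (take 8/12 of D).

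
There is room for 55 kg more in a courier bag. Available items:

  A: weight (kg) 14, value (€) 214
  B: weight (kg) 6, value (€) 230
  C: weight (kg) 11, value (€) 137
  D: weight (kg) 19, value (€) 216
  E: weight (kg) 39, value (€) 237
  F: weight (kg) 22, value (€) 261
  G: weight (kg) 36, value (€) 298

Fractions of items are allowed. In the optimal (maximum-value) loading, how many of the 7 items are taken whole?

4

Ratios (sorted): B 38.33, A 15.29, C 12.45, F 11.86, D 11.37, G 8.28, E 6.08
take B (6 @ 230); take A (14 @ 214); take C (11 @ 137); take F (22 @ 261); take 2/19 of D → 22.74. Capacity used 55/55.
4 item(s) taken whole; one partial (take 2/19 of D).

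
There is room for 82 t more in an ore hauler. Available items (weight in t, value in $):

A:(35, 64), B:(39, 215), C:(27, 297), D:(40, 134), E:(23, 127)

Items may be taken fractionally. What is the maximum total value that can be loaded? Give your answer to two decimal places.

600.41

Sort by value per unit weight and fill in that order.
Ratios (sorted): C 11.00, E 5.52, B 5.51, D 3.35, A 1.83
take C (27 @ 297); take E (23 @ 127); take 32/39 of B → 176.41. Capacity used 82/82.
Total value = 600.41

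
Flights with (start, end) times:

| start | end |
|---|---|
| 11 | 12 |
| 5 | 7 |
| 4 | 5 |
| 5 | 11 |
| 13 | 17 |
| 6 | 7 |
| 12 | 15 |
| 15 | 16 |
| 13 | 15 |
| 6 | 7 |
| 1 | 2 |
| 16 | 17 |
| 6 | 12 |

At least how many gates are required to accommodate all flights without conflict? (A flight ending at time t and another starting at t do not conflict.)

5

starts: [1, 4, 5, 5, 6, 6, 6, 11, 12, 13, 13, 15, 16]
ends:   [2, 5, 7, 7, 7, 11, 12, 12, 15, 15, 16, 17, 17]
s1→1 e2→0 s4→1 e5→0 s5→1 s5→2 s6→3 s6→4 s6→5  — peak 5.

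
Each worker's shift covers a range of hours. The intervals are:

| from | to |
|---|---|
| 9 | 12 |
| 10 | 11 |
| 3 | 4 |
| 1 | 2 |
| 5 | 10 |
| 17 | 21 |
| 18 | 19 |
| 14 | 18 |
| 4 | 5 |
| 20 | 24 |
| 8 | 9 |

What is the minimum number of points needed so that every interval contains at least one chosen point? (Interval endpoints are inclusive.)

Process intervals by earliest right end; each time one isn't hit yet, stab at its right endpoint.
Sorted: [1,2] [3,4] [4,5] [8,9] [5,10] [10,11] [9,12] [14,18] [18,19] [17,21] [20,24]
{[1,2]} hit by 2; {[3,4],[4,5]} hit by 4; {[8,9],[5,10]} hit by 9; {[10,11],[9,12]} hit by 11; {[14,18],[18,19],[17,21]} hit by 18; {[20,24]} hit by 24.
Points: 2, 4, 9, 11, 18, 24 (6 total).

6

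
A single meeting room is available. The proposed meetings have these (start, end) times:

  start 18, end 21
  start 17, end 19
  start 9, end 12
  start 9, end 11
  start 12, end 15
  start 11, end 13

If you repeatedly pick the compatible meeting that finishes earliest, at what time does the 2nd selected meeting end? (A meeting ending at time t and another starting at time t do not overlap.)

Greedy by earliest finish: after sorting by end time, pick each interval compatible with the last pick.
Sorted by end: (9,11)  (9,12)  (11,13)  (12,15)  (17,19)  (18,21)
take (9,11); take (11,13); take (17,19).
Selected: (9,11) (11,13) (17,19)

13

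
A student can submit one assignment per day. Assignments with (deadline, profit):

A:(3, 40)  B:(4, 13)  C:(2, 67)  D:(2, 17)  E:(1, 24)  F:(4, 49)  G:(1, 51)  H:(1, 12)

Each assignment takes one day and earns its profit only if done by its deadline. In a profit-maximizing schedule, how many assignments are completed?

Sort by profit descending; place each in the latest free slot ≤ its deadline.
By profit: C(d2,67), G(d1,51), F(d4,49), A(d3,40), E(d1,24), D(d2,17), B(d4,13), H(d1,12)
C→slot 2; G→slot 1; F→slot 4; A→slot 3; E skipped; D skipped; B skipped; H skipped.
4 of 8 scheduled.

4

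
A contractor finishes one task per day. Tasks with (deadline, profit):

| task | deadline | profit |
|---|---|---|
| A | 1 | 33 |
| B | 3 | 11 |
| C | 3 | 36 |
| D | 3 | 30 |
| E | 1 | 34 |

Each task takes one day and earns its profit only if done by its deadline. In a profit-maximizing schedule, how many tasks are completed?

By profit: C(d3,36), E(d1,34), A(d1,33), D(d3,30), B(d3,11)
C→slot 3; E→slot 1; A skipped; D→slot 2; B skipped.
3 of 5 scheduled.

3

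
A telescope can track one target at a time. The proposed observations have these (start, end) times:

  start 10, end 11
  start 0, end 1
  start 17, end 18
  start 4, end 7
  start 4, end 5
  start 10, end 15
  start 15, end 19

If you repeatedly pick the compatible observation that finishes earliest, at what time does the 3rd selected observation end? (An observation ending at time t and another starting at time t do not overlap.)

11

Greedy by earliest finish: after sorting by end time, pick each interval compatible with the last pick.
By end time: (0,1), (4,5), (4,7), (10,11), (10,15), (17,18), (15,19).
Pick (0,1); next start ≥ 1 → (4,5); next start ≥ 5 → (10,11); next start ≥ 11 → (17,18).
Selected: (0,1) (4,5) (10,11) (17,18)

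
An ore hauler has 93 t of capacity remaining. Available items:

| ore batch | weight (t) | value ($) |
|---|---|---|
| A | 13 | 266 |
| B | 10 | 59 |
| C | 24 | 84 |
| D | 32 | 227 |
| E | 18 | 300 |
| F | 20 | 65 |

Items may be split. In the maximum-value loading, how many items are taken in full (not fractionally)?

4

Sort by value per unit weight and fill in that order.
Ratios (sorted): A 20.46, E 16.67, D 7.09, B 5.90, C 3.50, F 3.25
take A (13 @ 266); take E (18 @ 300); take D (32 @ 227); take B (10 @ 59); take 20/24 of C → 70.00. Capacity used 93/93.
4 item(s) taken whole; one partial (take 20/24 of C).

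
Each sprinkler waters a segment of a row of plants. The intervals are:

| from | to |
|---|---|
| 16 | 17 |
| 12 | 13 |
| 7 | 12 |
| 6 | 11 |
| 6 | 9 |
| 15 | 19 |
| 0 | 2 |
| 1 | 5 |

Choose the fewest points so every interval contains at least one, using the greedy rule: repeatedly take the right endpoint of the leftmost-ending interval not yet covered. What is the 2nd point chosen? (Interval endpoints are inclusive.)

9

Sort by right endpoint; whenever an interval is uncovered, place a point at its right end.
Sorted: [0,2] [1,5] [6,9] [6,11] [7,12] [12,13] [16,17] [15,19]
{[0,2],[1,5]} hit by 2; {[6,9],[6,11],[7,12]} hit by 9; {[12,13]} hit by 13; {[16,17],[15,19]} hit by 17.
Points: 2, 9, 13, 17 (4 total).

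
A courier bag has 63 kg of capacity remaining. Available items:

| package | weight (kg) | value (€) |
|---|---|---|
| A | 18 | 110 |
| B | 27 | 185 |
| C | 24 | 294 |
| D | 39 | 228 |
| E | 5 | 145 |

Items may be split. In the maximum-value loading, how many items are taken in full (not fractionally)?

Greedy by value/weight ratio, highest first.
Order: E (145/5=29.00) > C (294/24=12.25) > B (185/27=6.85) > A (110/18=6.11) > D (228/39=5.85)
Fill: take E (5 @ 145) → take C (24 @ 294) → take B (27 @ 185) → take 7/18 of A → 42.78; 63/63 used.
3 item(s) taken whole; one partial (take 7/18 of A).

3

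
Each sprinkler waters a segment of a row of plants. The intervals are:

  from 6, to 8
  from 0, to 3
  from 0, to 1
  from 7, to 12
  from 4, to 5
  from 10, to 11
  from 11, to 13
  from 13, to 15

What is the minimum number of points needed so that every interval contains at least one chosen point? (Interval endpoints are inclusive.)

5

Sorted: [0,1] [0,3] [4,5] [6,8] [10,11] [7,12] [11,13] [13,15]
{[0,1],[0,3]} hit by 1; {[4,5]} hit by 5; {[6,8]} hit by 8; {[10,11],[7,12],[11,13]} hit by 11; {[13,15]} hit by 15.
Points: 1, 5, 8, 11, 15 (5 total).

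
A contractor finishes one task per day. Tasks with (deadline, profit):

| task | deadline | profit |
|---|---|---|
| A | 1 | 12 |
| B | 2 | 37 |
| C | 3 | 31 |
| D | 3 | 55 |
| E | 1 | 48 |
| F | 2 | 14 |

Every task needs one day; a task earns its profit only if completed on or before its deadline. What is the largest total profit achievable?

Take jobs in profit order; each goes to the latest open slot no later than its deadline.
Profit order: D=55 E=48 B=37 C=31 F=14 A=12
Assign: D→slot 3, E→slot 1, B→slot 2, C skipped, F skipped, A skipped.
Slots: [1:E] [2:B] [3:D]
Profit = 48 + 37 + 55 = 140

140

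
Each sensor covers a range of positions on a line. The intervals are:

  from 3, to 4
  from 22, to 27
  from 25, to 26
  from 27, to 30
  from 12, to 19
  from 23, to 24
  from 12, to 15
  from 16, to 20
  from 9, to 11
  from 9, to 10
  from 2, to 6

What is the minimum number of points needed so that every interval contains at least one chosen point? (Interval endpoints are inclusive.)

Sort by right endpoint; whenever an interval is uncovered, place a point at its right end.
Sorted: [3,4] [2,6] [9,10] [9,11] [12,15] [12,19] [16,20] [23,24] [25,26] [22,27] [27,30]
{[3,4],[2,6]} hit by 4; {[9,10],[9,11]} hit by 10; {[12,15],[12,19]} hit by 15; {[16,20]} hit by 20; {[23,24]} hit by 24; {[25,26],[22,27]} hit by 26; {[27,30]} hit by 30.
Points: 4, 10, 15, 20, 24, 26, 30 (7 total).

7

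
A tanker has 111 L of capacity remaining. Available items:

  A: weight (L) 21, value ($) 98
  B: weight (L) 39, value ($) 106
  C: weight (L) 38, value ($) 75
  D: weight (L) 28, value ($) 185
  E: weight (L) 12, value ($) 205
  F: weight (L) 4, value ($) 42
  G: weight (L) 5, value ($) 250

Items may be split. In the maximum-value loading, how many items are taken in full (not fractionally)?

Ratios (sorted): G 50.00, E 17.08, F 10.50, D 6.61, A 4.67, B 2.72, C 1.97
take G (5 @ 250); take E (12 @ 205); take F (4 @ 42); take D (28 @ 185); take A (21 @ 98); take B (39 @ 106); take 2/38 of C → 3.95. Capacity used 111/111.
6 item(s) taken whole; one partial (take 2/38 of C).

6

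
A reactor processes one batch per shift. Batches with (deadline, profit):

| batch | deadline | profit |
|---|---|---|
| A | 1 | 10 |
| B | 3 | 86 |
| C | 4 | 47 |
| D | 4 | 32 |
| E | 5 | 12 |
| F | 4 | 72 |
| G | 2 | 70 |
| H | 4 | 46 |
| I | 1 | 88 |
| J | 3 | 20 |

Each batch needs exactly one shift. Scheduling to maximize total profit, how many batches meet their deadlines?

Take jobs in profit order; each goes to the latest open slot no later than its deadline.
Profit order: I=88 B=86 F=72 G=70 C=47 H=46 D=32 J=20 E=12 A=10
Assign: I→slot 1, B→slot 3, F→slot 4, G→slot 2, C skipped, H skipped, D skipped, J skipped, E→slot 5, A skipped.
Slots: [1:I] [2:G] [3:B] [4:F] [5:E]
5 of 10 scheduled.

5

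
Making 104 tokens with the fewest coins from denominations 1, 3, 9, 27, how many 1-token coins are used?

2

104 = 3×27 + 2×9 + 1×3 + 2×1
Count of 1: 2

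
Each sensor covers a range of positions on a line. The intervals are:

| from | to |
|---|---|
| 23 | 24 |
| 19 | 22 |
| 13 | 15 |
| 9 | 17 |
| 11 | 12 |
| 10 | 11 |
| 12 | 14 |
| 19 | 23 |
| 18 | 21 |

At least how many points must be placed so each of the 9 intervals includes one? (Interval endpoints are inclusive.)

Sort by right endpoint; whenever an interval is uncovered, place a point at its right end.
By right end: [10,11]  [11,12]  [12,14]  [13,15]  [9,17]  [18,21]  [19,22]  [19,23]  [23,24]
[10,11] uncovered → point at 11; [12,14] uncovered → point at 14; [18,21] uncovered → point at 21; [23,24] uncovered → point at 24.
Points: 11, 14, 21, 24 (4 total).

4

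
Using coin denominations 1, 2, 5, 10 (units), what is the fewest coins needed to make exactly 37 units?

5

Greedy: take as many of the largest coin as possible, then repeat with the remainder.
37 = 3×10 + 1×5 + 1×2
Total coins = 3 + 1 + 1 = 5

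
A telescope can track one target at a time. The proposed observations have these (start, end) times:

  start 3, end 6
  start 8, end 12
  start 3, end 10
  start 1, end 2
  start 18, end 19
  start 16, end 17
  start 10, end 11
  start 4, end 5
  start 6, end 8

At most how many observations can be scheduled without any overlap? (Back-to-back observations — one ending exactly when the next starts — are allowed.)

6

By end time: (1,2), (4,5), (3,6), (6,8), (3,10), (10,11), (8,12), (16,17), (18,19).
Pick (1,2); next start ≥ 2 → (4,5); next start ≥ 5 → (6,8); next start ≥ 8 → (10,11); next start ≥ 11 → (16,17); next start ≥ 17 → (18,19).
Selected 6 observations.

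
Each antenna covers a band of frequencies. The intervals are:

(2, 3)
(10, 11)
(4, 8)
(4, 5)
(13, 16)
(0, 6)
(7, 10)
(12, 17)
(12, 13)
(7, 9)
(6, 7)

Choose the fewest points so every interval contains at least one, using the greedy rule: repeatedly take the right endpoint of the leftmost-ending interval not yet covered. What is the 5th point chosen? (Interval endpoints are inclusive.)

13

Sorted: [2,3] [4,5] [0,6] [6,7] [4,8] [7,9] [7,10] [10,11] [12,13] [13,16] [12,17]
{[2,3]} hit by 3; {[4,5],[0,6]} hit by 5; {[6,7],[4,8],[7,9],[7,10]} hit by 7; {[10,11]} hit by 11; {[12,13],[13,16],[12,17]} hit by 13.
Points: 3, 5, 7, 11, 13 (5 total).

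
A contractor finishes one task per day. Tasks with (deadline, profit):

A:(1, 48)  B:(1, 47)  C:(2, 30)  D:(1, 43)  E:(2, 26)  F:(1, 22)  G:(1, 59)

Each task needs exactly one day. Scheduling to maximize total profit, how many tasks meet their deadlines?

2

Take jobs in profit order; each goes to the latest open slot no later than its deadline.
Profit order: G=59 A=48 B=47 D=43 C=30 E=26 F=22
Assign: G→slot 1, A skipped, B skipped, D skipped, C→slot 2, E skipped, F skipped.
Slots: [1:G] [2:C]
2 of 7 scheduled.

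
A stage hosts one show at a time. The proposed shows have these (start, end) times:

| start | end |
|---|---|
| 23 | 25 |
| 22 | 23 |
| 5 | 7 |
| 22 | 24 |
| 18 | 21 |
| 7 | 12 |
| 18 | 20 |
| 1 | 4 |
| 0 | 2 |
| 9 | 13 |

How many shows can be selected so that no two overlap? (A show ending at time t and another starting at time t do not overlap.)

6

By end time: (0,2), (1,4), (5,7), (7,12), (9,13), (18,20), (18,21), (22,23), (22,24), (23,25).
Pick (0,2); next start ≥ 2 → (5,7); next start ≥ 7 → (7,12); next start ≥ 12 → (18,20); next start ≥ 20 → (22,23); next start ≥ 23 → (23,25).
Selected 6 shows.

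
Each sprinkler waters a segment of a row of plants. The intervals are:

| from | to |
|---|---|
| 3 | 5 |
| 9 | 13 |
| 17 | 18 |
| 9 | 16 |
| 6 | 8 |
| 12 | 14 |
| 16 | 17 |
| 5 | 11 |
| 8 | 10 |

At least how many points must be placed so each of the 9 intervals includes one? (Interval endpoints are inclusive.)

Process intervals by earliest right end; each time one isn't hit yet, stab at its right endpoint.
Sorted: [3,5] [6,8] [8,10] [5,11] [9,13] [12,14] [9,16] [16,17] [17,18]
{[3,5]} hit by 5; {[6,8],[8,10],[5,11]} hit by 8; {[9,13],[12,14],[9,16]} hit by 13; {[16,17],[17,18]} hit by 17.
Points: 5, 8, 13, 17 (4 total).

4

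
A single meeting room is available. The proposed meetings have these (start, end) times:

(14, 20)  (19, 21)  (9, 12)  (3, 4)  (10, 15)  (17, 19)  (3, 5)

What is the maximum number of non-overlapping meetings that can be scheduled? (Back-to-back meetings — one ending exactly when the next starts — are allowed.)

Greedy by earliest finish: after sorting by end time, pick each interval compatible with the last pick.
By end time: (3,4), (3,5), (9,12), (10,15), (17,19), (14,20), (19,21).
Pick (3,4); next start ≥ 4 → (9,12); next start ≥ 12 → (17,19); next start ≥ 19 → (19,21).
Selected 4 meetings.

4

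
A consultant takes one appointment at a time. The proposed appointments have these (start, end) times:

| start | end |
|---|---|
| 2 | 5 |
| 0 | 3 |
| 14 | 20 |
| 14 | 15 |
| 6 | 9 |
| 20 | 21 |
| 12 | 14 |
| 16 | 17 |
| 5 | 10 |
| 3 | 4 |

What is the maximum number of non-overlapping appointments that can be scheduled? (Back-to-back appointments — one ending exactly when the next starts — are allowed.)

7

Greedy by earliest finish: after sorting by end time, pick each interval compatible with the last pick.
Sorted by end: (0,3)  (3,4)  (2,5)  (6,9)  (5,10)  (12,14)  (14,15)  (16,17)  (14,20)  (20,21)
take (0,3); take (3,4); take (6,9); take (12,14); take (14,15); take (16,17); skip (14,20); take (20,21).
Selected 7 appointments.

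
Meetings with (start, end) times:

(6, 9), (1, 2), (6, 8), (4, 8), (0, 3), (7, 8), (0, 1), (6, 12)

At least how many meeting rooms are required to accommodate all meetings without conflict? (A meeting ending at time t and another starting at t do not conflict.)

The answer is the maximum number of intervals overlapping at any instant.
starts: [0, 0, 1, 4, 6, 6, 6, 7]
ends:   [1, 2, 3, 8, 8, 8, 9, 12]
s0→1 s0→2 e1→1 s1→2 e2→1 e3→0 s4→1 s6→2 s6→3 s6→4 s7→5  — peak 5.

5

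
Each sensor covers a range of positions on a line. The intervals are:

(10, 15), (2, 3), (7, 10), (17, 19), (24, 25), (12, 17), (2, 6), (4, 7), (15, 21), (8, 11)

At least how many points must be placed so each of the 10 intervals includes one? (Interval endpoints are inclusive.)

5

Sort by right endpoint; whenever an interval is uncovered, place a point at its right end.
Sorted: [2,3] [2,6] [4,7] [7,10] [8,11] [10,15] [12,17] [17,19] [15,21] [24,25]
{[2,3],[2,6]} hit by 3; {[4,7],[7,10]} hit by 7; {[8,11],[10,15]} hit by 11; {[12,17],[17,19],[15,21]} hit by 17; {[24,25]} hit by 25.
Points: 3, 7, 11, 17, 25 (5 total).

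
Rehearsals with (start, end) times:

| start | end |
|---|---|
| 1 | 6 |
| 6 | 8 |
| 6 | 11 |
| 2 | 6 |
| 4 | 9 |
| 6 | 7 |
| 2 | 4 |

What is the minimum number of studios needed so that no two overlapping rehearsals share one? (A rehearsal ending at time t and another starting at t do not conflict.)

4

Count concurrent intervals with a sweep; the peak is the room count.
Events (time:±→running): 1:+→1 2:+→2 2:+→3 4:-→2 4:+→3 6:-→2 6:-→1 6:+→2 6:+→3 6:+→4 … peak 4.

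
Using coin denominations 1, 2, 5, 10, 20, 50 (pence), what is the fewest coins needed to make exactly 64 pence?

4

64 − 1×50→14 − 1×10→4 − 2×2→0
Total coins = 1 + 1 + 2 = 4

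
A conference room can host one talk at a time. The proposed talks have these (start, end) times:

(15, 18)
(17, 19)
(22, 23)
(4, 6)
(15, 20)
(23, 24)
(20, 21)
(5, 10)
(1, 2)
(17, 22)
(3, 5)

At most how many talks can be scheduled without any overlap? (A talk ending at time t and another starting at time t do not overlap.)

7

Sorted by end: (1,2)  (3,5)  (4,6)  (5,10)  (15,18)  (17,19)  (15,20)  (20,21)  (17,22)  (22,23)  (23,24)
take (1,2); take (3,5); skip (4,6); take (5,10); take (15,18); skip (15,20); take (20,21); skip (17,22); take (22,23); take (23,24).
Selected 7 talks.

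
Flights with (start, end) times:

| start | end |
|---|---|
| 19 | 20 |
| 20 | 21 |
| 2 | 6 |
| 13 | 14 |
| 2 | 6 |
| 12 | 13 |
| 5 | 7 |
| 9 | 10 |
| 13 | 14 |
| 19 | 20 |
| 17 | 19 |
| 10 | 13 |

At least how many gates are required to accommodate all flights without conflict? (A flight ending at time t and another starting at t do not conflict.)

The answer is the maximum number of intervals overlapping at any instant.
Events (time:±→running): 2:+→1 2:+→2 5:+→3 … peak 3.

3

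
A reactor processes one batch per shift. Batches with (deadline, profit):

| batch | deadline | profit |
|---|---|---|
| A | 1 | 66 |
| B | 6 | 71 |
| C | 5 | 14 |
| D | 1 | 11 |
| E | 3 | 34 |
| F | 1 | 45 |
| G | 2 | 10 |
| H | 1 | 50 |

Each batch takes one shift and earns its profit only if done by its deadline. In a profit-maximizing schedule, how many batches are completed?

5

Sort by profit descending; place each in the latest free slot ≤ its deadline.
By profit: B(d6,71), A(d1,66), H(d1,50), F(d1,45), E(d3,34), C(d5,14), D(d1,11), G(d2,10)
B→slot 6; A→slot 1; H skipped; F skipped; E→slot 3; C→slot 5; D skipped; G→slot 2.
5 of 8 scheduled.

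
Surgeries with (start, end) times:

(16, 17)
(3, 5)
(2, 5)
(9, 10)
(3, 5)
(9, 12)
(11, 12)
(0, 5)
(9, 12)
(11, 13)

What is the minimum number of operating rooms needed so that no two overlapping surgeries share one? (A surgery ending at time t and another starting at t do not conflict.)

Events (time:±→running): 0:+→1 2:+→2 3:+→3 3:+→4 … peak 4.

4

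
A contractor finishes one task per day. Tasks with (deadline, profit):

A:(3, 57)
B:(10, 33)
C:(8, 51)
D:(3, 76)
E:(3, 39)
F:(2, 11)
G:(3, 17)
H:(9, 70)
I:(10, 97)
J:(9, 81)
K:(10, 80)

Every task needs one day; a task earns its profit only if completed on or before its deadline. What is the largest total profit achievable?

Profit order: I=97 J=81 K=80 D=76 H=70 A=57 C=51 E=39 B=33 G=17 F=11
Assign: I→slot 10, J→slot 9, K→slot 8, D→slot 3, H→slot 7, A→slot 2, C→slot 6, E→slot 1, B→slot 5, G skipped, F skipped.
Slots: [1:E] [2:A] [3:D] [5:B] [6:C] [7:H] [8:K] [9:J] [10:I]
Profit = 39 + 57 + 76 + 33 + 51 + 70 + 80 + 81 + 97 = 584

584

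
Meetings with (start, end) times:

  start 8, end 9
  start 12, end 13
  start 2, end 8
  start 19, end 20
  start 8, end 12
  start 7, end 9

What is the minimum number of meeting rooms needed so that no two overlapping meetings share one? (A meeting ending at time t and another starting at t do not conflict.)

Events (time:±→running): 2:+→1 7:+→2 8:-→1 8:+→2 8:+→3 … peak 3.

3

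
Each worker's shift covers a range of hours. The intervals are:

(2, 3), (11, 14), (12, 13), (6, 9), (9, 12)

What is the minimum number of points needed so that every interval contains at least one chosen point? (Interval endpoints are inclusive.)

3

Sort by right endpoint; whenever an interval is uncovered, place a point at its right end.
By right end: [2,3]  [6,9]  [9,12]  [12,13]  [11,14]
[2,3] uncovered → point at 3; [6,9] uncovered → point at 9; [12,13] uncovered → point at 13.
Points: 3, 9, 13 (3 total).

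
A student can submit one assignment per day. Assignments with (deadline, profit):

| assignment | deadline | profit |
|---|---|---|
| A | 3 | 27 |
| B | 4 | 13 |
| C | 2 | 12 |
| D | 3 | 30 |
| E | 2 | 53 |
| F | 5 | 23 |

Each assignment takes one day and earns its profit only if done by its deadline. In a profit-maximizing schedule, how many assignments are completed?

Sort by profit descending; place each in the latest free slot ≤ its deadline.
By profit: E(d2,53), D(d3,30), A(d3,27), F(d5,23), B(d4,13), C(d2,12)
E→slot 2; D→slot 3; A→slot 1; F→slot 5; B→slot 4; C skipped.
5 of 6 scheduled.

5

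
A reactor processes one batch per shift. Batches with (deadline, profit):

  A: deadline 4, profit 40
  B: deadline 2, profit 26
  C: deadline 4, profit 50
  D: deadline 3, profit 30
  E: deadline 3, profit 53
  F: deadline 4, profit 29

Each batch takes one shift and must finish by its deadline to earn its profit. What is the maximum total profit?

By profit: E(d3,53), C(d4,50), A(d4,40), D(d3,30), F(d4,29), B(d2,26)
E→slot 3; C→slot 4; A→slot 2; D→slot 1; F skipped; B skipped.
Profit = 30 + 40 + 53 + 50 = 173

173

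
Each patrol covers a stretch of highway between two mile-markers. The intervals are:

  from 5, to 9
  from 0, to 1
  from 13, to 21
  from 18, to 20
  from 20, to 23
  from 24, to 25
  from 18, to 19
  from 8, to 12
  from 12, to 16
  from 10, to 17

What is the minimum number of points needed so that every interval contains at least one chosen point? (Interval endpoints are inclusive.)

Sorted: [0,1] [5,9] [8,12] [12,16] [10,17] [18,19] [18,20] [13,21] [20,23] [24,25]
{[0,1]} hit by 1; {[5,9],[8,12]} hit by 9; {[12,16],[10,17]} hit by 16; {[18,19],[18,20],[13,21]} hit by 19; {[20,23]} hit by 23; {[24,25]} hit by 25.
Points: 1, 9, 16, 19, 23, 25 (6 total).

6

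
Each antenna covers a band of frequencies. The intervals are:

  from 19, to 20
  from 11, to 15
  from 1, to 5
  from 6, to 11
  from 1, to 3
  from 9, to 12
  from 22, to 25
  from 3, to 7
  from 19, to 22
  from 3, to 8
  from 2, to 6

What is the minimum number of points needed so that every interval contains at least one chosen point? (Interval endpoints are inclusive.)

Sort by right endpoint; whenever an interval is uncovered, place a point at its right end.
Sorted: [1,3] [1,5] [2,6] [3,7] [3,8] [6,11] [9,12] [11,15] [19,20] [19,22] [22,25]
{[1,3],[1,5],[2,6],[3,7],[3,8]} hit by 3; {[6,11],[9,12],[11,15]} hit by 11; {[19,20],[19,22]} hit by 20; {[22,25]} hit by 25.
Points: 3, 11, 20, 25 (4 total).

4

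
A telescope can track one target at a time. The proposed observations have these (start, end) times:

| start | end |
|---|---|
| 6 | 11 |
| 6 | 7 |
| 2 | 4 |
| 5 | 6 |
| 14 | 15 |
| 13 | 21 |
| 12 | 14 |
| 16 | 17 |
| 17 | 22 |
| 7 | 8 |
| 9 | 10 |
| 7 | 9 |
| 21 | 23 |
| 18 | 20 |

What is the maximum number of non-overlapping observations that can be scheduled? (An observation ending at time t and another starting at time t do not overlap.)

10

Sort by end time and greedily take each interval whose start is ≥ the last chosen end.
Sorted by end: (2,4)  (5,6)  (6,7)  (7,8)  (7,9)  (9,10)  (6,11)  (12,14)  (14,15)  (16,17)  (18,20)  (13,21)  (17,22)  (21,23)
take (2,4); take (5,6); take (6,7); take (7,8); skip (7,9); take (9,10); skip (6,11); take (12,14); take (14,15); take (16,17); take (18,20); take (21,23).
Selected 10 observations.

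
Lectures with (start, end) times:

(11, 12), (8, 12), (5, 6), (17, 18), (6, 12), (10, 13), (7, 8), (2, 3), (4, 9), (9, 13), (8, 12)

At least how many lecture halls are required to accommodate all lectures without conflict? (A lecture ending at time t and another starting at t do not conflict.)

The answer is the maximum number of intervals overlapping at any instant.
Events (time:±→running): 2:+→1 3:-→0 4:+→1 5:+→2 6:-→1 6:+→2 7:+→3 8:-→2 8:+→3 8:+→4 9:-→3 9:+→4 10:+→5 11:+→6 … peak 6.

6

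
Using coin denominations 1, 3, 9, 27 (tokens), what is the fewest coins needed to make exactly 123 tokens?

7

Use the largest denomination that fits, subtract, and repeat.
123 = 4×27 + 1×9 + 2×3
Total coins = 4 + 1 + 2 = 7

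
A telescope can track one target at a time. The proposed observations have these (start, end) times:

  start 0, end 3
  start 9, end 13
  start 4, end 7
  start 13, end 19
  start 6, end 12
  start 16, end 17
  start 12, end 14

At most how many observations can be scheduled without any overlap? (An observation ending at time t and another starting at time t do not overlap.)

4

Sort by end time and greedily take each interval whose start is ≥ the last chosen end.
By end time: (0,3), (4,7), (6,12), (9,13), (12,14), (16,17), (13,19).
Pick (0,3); next start ≥ 3 → (4,7); next start ≥ 7 → (9,13); next start ≥ 13 → (16,17).
Selected 4 observations.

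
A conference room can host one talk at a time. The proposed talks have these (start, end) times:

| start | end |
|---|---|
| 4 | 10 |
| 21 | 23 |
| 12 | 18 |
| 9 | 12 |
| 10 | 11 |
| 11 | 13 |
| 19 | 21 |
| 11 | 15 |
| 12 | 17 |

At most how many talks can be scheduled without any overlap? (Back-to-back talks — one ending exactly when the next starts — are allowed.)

Order by finish time; keep every interval that doesn't clash with the previous kept one.
By end time: (4,10), (10,11), (9,12), (11,13), (11,15), (12,17), (12,18), (19,21), (21,23).
Pick (4,10); next start ≥ 10 → (10,11); next start ≥ 11 → (11,13); next start ≥ 13 → (19,21); next start ≥ 21 → (21,23).
Selected 5 talks.

5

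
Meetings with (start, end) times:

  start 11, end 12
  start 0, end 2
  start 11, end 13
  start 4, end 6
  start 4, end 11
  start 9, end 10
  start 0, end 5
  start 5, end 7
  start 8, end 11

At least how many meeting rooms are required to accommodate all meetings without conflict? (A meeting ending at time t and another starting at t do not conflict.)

3

Count concurrent intervals with a sweep; the peak is the room count.
starts: [0, 0, 4, 4, 5, 8, 9, 11, 11]
ends:   [2, 5, 6, 7, 10, 11, 11, 12, 13]
s0→1 s0→2 e2→1 s4→2 s4→3  — peak 3.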